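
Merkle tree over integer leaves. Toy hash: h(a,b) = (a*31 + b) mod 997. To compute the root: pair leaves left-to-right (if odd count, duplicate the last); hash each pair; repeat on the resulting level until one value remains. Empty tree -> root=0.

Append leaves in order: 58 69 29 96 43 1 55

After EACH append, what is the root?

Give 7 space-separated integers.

After append 58 (leaves=[58]):
  L0: [58]
  root=58
After append 69 (leaves=[58, 69]):
  L0: [58, 69]
  L1: h(58,69)=(58*31+69)%997=870 -> [870]
  root=870
After append 29 (leaves=[58, 69, 29]):
  L0: [58, 69, 29]
  L1: h(58,69)=(58*31+69)%997=870 h(29,29)=(29*31+29)%997=928 -> [870, 928]
  L2: h(870,928)=(870*31+928)%997=979 -> [979]
  root=979
After append 96 (leaves=[58, 69, 29, 96]):
  L0: [58, 69, 29, 96]
  L1: h(58,69)=(58*31+69)%997=870 h(29,96)=(29*31+96)%997=995 -> [870, 995]
  L2: h(870,995)=(870*31+995)%997=49 -> [49]
  root=49
After append 43 (leaves=[58, 69, 29, 96, 43]):
  L0: [58, 69, 29, 96, 43]
  L1: h(58,69)=(58*31+69)%997=870 h(29,96)=(29*31+96)%997=995 h(43,43)=(43*31+43)%997=379 -> [870, 995, 379]
  L2: h(870,995)=(870*31+995)%997=49 h(379,379)=(379*31+379)%997=164 -> [49, 164]
  L3: h(49,164)=(49*31+164)%997=686 -> [686]
  root=686
After append 1 (leaves=[58, 69, 29, 96, 43, 1]):
  L0: [58, 69, 29, 96, 43, 1]
  L1: h(58,69)=(58*31+69)%997=870 h(29,96)=(29*31+96)%997=995 h(43,1)=(43*31+1)%997=337 -> [870, 995, 337]
  L2: h(870,995)=(870*31+995)%997=49 h(337,337)=(337*31+337)%997=814 -> [49, 814]
  L3: h(49,814)=(49*31+814)%997=339 -> [339]
  root=339
After append 55 (leaves=[58, 69, 29, 96, 43, 1, 55]):
  L0: [58, 69, 29, 96, 43, 1, 55]
  L1: h(58,69)=(58*31+69)%997=870 h(29,96)=(29*31+96)%997=995 h(43,1)=(43*31+1)%997=337 h(55,55)=(55*31+55)%997=763 -> [870, 995, 337, 763]
  L2: h(870,995)=(870*31+995)%997=49 h(337,763)=(337*31+763)%997=243 -> [49, 243]
  L3: h(49,243)=(49*31+243)%997=765 -> [765]
  root=765

Answer: 58 870 979 49 686 339 765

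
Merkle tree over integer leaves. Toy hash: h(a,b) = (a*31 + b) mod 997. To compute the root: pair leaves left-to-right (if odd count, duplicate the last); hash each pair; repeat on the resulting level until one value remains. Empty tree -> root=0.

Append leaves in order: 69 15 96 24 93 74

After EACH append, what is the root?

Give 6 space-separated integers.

After append 69 (leaves=[69]):
  L0: [69]
  root=69
After append 15 (leaves=[69, 15]):
  L0: [69, 15]
  L1: h(69,15)=(69*31+15)%997=160 -> [160]
  root=160
After append 96 (leaves=[69, 15, 96]):
  L0: [69, 15, 96]
  L1: h(69,15)=(69*31+15)%997=160 h(96,96)=(96*31+96)%997=81 -> [160, 81]
  L2: h(160,81)=(160*31+81)%997=56 -> [56]
  root=56
After append 24 (leaves=[69, 15, 96, 24]):
  L0: [69, 15, 96, 24]
  L1: h(69,15)=(69*31+15)%997=160 h(96,24)=(96*31+24)%997=9 -> [160, 9]
  L2: h(160,9)=(160*31+9)%997=981 -> [981]
  root=981
After append 93 (leaves=[69, 15, 96, 24, 93]):
  L0: [69, 15, 96, 24, 93]
  L1: h(69,15)=(69*31+15)%997=160 h(96,24)=(96*31+24)%997=9 h(93,93)=(93*31+93)%997=982 -> [160, 9, 982]
  L2: h(160,9)=(160*31+9)%997=981 h(982,982)=(982*31+982)%997=517 -> [981, 517]
  L3: h(981,517)=(981*31+517)%997=21 -> [21]
  root=21
After append 74 (leaves=[69, 15, 96, 24, 93, 74]):
  L0: [69, 15, 96, 24, 93, 74]
  L1: h(69,15)=(69*31+15)%997=160 h(96,24)=(96*31+24)%997=9 h(93,74)=(93*31+74)%997=963 -> [160, 9, 963]
  L2: h(160,9)=(160*31+9)%997=981 h(963,963)=(963*31+963)%997=906 -> [981, 906]
  L3: h(981,906)=(981*31+906)%997=410 -> [410]
  root=410

Answer: 69 160 56 981 21 410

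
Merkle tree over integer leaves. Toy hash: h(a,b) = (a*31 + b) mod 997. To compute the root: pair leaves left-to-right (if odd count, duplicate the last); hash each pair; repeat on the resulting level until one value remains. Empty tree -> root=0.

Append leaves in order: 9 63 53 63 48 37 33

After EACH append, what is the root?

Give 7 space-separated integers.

After append 9 (leaves=[9]):
  L0: [9]
  root=9
After append 63 (leaves=[9, 63]):
  L0: [9, 63]
  L1: h(9,63)=(9*31+63)%997=342 -> [342]
  root=342
After append 53 (leaves=[9, 63, 53]):
  L0: [9, 63, 53]
  L1: h(9,63)=(9*31+63)%997=342 h(53,53)=(53*31+53)%997=699 -> [342, 699]
  L2: h(342,699)=(342*31+699)%997=334 -> [334]
  root=334
After append 63 (leaves=[9, 63, 53, 63]):
  L0: [9, 63, 53, 63]
  L1: h(9,63)=(9*31+63)%997=342 h(53,63)=(53*31+63)%997=709 -> [342, 709]
  L2: h(342,709)=(342*31+709)%997=344 -> [344]
  root=344
After append 48 (leaves=[9, 63, 53, 63, 48]):
  L0: [9, 63, 53, 63, 48]
  L1: h(9,63)=(9*31+63)%997=342 h(53,63)=(53*31+63)%997=709 h(48,48)=(48*31+48)%997=539 -> [342, 709, 539]
  L2: h(342,709)=(342*31+709)%997=344 h(539,539)=(539*31+539)%997=299 -> [344, 299]
  L3: h(344,299)=(344*31+299)%997=993 -> [993]
  root=993
After append 37 (leaves=[9, 63, 53, 63, 48, 37]):
  L0: [9, 63, 53, 63, 48, 37]
  L1: h(9,63)=(9*31+63)%997=342 h(53,63)=(53*31+63)%997=709 h(48,37)=(48*31+37)%997=528 -> [342, 709, 528]
  L2: h(342,709)=(342*31+709)%997=344 h(528,528)=(528*31+528)%997=944 -> [344, 944]
  L3: h(344,944)=(344*31+944)%997=641 -> [641]
  root=641
After append 33 (leaves=[9, 63, 53, 63, 48, 37, 33]):
  L0: [9, 63, 53, 63, 48, 37, 33]
  L1: h(9,63)=(9*31+63)%997=342 h(53,63)=(53*31+63)%997=709 h(48,37)=(48*31+37)%997=528 h(33,33)=(33*31+33)%997=59 -> [342, 709, 528, 59]
  L2: h(342,709)=(342*31+709)%997=344 h(528,59)=(528*31+59)%997=475 -> [344, 475]
  L3: h(344,475)=(344*31+475)%997=172 -> [172]
  root=172

Answer: 9 342 334 344 993 641 172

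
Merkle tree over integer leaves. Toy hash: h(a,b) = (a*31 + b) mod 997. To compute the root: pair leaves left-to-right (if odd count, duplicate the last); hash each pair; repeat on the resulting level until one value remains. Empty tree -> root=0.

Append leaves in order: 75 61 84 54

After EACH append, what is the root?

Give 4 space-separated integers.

Answer: 75 392 882 852

Derivation:
After append 75 (leaves=[75]):
  L0: [75]
  root=75
After append 61 (leaves=[75, 61]):
  L0: [75, 61]
  L1: h(75,61)=(75*31+61)%997=392 -> [392]
  root=392
After append 84 (leaves=[75, 61, 84]):
  L0: [75, 61, 84]
  L1: h(75,61)=(75*31+61)%997=392 h(84,84)=(84*31+84)%997=694 -> [392, 694]
  L2: h(392,694)=(392*31+694)%997=882 -> [882]
  root=882
After append 54 (leaves=[75, 61, 84, 54]):
  L0: [75, 61, 84, 54]
  L1: h(75,61)=(75*31+61)%997=392 h(84,54)=(84*31+54)%997=664 -> [392, 664]
  L2: h(392,664)=(392*31+664)%997=852 -> [852]
  root=852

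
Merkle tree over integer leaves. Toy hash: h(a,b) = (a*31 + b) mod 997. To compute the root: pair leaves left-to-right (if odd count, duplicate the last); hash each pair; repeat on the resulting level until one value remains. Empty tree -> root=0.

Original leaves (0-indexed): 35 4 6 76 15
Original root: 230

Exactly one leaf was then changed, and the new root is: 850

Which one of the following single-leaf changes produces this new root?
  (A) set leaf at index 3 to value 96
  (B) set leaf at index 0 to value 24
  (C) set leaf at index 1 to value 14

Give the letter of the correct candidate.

Original leaves: [35, 4, 6, 76, 15]
Target new root: 850
Try each candidate change and compute the resulting root:
Candidate A: set leaf[3] = 96 -> leaves = [35, 4, 6, 96, 15]
  L0: [35, 4, 6, 96, 15]
  L1: h(35,4)=(35*31+4)%997=92 h(6,96)=(6*31+96)%997=282 h(15,15)=(15*31+15)%997=480 -> [92, 282, 480]
  L2: h(92,282)=(92*31+282)%997=143 h(480,480)=(480*31+480)%997=405 -> [143, 405]
  L3: h(143,405)=(143*31+405)%997=850 -> [850]
  root = 850 == target 850  ** MATCH **
Candidate B: set leaf[0] = 24 -> leaves = [24, 4, 6, 76, 15]
  L0: [24, 4, 6, 76, 15]
  L1: h(24,4)=(24*31+4)%997=748 h(6,76)=(6*31+76)%997=262 h(15,15)=(15*31+15)%997=480 -> [748, 262, 480]
  L2: h(748,262)=(748*31+262)%997=519 h(480,480)=(480*31+480)%997=405 -> [519, 405]
  L3: h(519,405)=(519*31+405)%997=542 -> [542]
  root = 542 != target 850
Candidate C: set leaf[1] = 14 -> leaves = [35, 14, 6, 76, 15]
  L0: [35, 14, 6, 76, 15]
  L1: h(35,14)=(35*31+14)%997=102 h(6,76)=(6*31+76)%997=262 h(15,15)=(15*31+15)%997=480 -> [102, 262, 480]
  L2: h(102,262)=(102*31+262)%997=433 h(480,480)=(480*31+480)%997=405 -> [433, 405]
  L3: h(433,405)=(433*31+405)%997=867 -> [867]
  root = 867 != target 850
Candidate A produces the target root.

Answer: A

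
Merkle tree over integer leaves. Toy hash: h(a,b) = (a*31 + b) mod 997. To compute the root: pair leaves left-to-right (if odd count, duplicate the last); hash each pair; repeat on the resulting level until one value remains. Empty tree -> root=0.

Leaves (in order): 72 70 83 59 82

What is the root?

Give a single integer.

Answer: 934

Derivation:
L0: [72, 70, 83, 59, 82]
L1: h(72,70)=(72*31+70)%997=308 h(83,59)=(83*31+59)%997=638 h(82,82)=(82*31+82)%997=630 -> [308, 638, 630]
L2: h(308,638)=(308*31+638)%997=216 h(630,630)=(630*31+630)%997=220 -> [216, 220]
L3: h(216,220)=(216*31+220)%997=934 -> [934]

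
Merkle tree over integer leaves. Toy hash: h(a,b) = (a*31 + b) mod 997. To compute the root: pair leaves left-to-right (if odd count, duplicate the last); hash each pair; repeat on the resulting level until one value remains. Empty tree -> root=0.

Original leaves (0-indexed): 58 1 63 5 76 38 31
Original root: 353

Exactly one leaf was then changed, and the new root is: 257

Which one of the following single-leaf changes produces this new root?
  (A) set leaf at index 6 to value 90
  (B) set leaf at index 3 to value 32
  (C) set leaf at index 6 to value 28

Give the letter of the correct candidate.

Answer: C

Derivation:
Original leaves: [58, 1, 63, 5, 76, 38, 31]
Target new root: 257
Try each candidate change and compute the resulting root:
Candidate A: set leaf[6] = 90 -> leaves = [58, 1, 63, 5, 76, 38, 90]
  L0: [58, 1, 63, 5, 76, 38, 90]
  L1: h(58,1)=(58*31+1)%997=802 h(63,5)=(63*31+5)%997=961 h(76,38)=(76*31+38)%997=400 h(90,90)=(90*31+90)%997=886 -> [802, 961, 400, 886]
  L2: h(802,961)=(802*31+961)%997=898 h(400,886)=(400*31+886)%997=325 -> [898, 325]
  L3: h(898,325)=(898*31+325)%997=247 -> [247]
  root = 247 != target 257
Candidate B: set leaf[3] = 32 -> leaves = [58, 1, 63, 32, 76, 38, 31]
  L0: [58, 1, 63, 32, 76, 38, 31]
  L1: h(58,1)=(58*31+1)%997=802 h(63,32)=(63*31+32)%997=988 h(76,38)=(76*31+38)%997=400 h(31,31)=(31*31+31)%997=992 -> [802, 988, 400, 992]
  L2: h(802,988)=(802*31+988)%997=925 h(400,992)=(400*31+992)%997=431 -> [925, 431]
  L3: h(925,431)=(925*31+431)%997=193 -> [193]
  root = 193 != target 257
Candidate C: set leaf[6] = 28 -> leaves = [58, 1, 63, 5, 76, 38, 28]
  L0: [58, 1, 63, 5, 76, 38, 28]
  L1: h(58,1)=(58*31+1)%997=802 h(63,5)=(63*31+5)%997=961 h(76,38)=(76*31+38)%997=400 h(28,28)=(28*31+28)%997=896 -> [802, 961, 400, 896]
  L2: h(802,961)=(802*31+961)%997=898 h(400,896)=(400*31+896)%997=335 -> [898, 335]
  L3: h(898,335)=(898*31+335)%997=257 -> [257]
  root = 257 == target 257  ** MATCH **
Candidate C produces the target root.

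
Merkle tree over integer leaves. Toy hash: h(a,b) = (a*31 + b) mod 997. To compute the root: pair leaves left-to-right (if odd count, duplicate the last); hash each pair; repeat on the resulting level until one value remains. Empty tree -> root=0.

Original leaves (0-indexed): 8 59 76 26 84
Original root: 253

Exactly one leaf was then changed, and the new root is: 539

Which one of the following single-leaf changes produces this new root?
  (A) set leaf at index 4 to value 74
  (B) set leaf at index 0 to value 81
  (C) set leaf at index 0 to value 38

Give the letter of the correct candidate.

Original leaves: [8, 59, 76, 26, 84]
Target new root: 539
Try each candidate change and compute the resulting root:
Candidate A: set leaf[4] = 74 -> leaves = [8, 59, 76, 26, 74]
  L0: [8, 59, 76, 26, 74]
  L1: h(8,59)=(8*31+59)%997=307 h(76,26)=(76*31+26)%997=388 h(74,74)=(74*31+74)%997=374 -> [307, 388, 374]
  L2: h(307,388)=(307*31+388)%997=932 h(374,374)=(374*31+374)%997=4 -> [932, 4]
  L3: h(932,4)=(932*31+4)%997=980 -> [980]
  root = 980 != target 539
Candidate B: set leaf[0] = 81 -> leaves = [81, 59, 76, 26, 84]
  L0: [81, 59, 76, 26, 84]
  L1: h(81,59)=(81*31+59)%997=576 h(76,26)=(76*31+26)%997=388 h(84,84)=(84*31+84)%997=694 -> [576, 388, 694]
  L2: h(576,388)=(576*31+388)%997=298 h(694,694)=(694*31+694)%997=274 -> [298, 274]
  L3: h(298,274)=(298*31+274)%997=539 -> [539]
  root = 539 == target 539  ** MATCH **
Candidate C: set leaf[0] = 38 -> leaves = [38, 59, 76, 26, 84]
  L0: [38, 59, 76, 26, 84]
  L1: h(38,59)=(38*31+59)%997=240 h(76,26)=(76*31+26)%997=388 h(84,84)=(84*31+84)%997=694 -> [240, 388, 694]
  L2: h(240,388)=(240*31+388)%997=849 h(694,694)=(694*31+694)%997=274 -> [849, 274]
  L3: h(849,274)=(849*31+274)%997=671 -> [671]
  root = 671 != target 539
Candidate B produces the target root.

Answer: B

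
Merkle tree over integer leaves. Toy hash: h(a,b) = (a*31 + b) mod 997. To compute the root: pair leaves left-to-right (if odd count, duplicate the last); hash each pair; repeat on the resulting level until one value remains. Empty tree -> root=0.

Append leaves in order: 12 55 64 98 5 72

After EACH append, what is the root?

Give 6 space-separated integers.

Answer: 12 427 330 364 452 602

Derivation:
After append 12 (leaves=[12]):
  L0: [12]
  root=12
After append 55 (leaves=[12, 55]):
  L0: [12, 55]
  L1: h(12,55)=(12*31+55)%997=427 -> [427]
  root=427
After append 64 (leaves=[12, 55, 64]):
  L0: [12, 55, 64]
  L1: h(12,55)=(12*31+55)%997=427 h(64,64)=(64*31+64)%997=54 -> [427, 54]
  L2: h(427,54)=(427*31+54)%997=330 -> [330]
  root=330
After append 98 (leaves=[12, 55, 64, 98]):
  L0: [12, 55, 64, 98]
  L1: h(12,55)=(12*31+55)%997=427 h(64,98)=(64*31+98)%997=88 -> [427, 88]
  L2: h(427,88)=(427*31+88)%997=364 -> [364]
  root=364
After append 5 (leaves=[12, 55, 64, 98, 5]):
  L0: [12, 55, 64, 98, 5]
  L1: h(12,55)=(12*31+55)%997=427 h(64,98)=(64*31+98)%997=88 h(5,5)=(5*31+5)%997=160 -> [427, 88, 160]
  L2: h(427,88)=(427*31+88)%997=364 h(160,160)=(160*31+160)%997=135 -> [364, 135]
  L3: h(364,135)=(364*31+135)%997=452 -> [452]
  root=452
After append 72 (leaves=[12, 55, 64, 98, 5, 72]):
  L0: [12, 55, 64, 98, 5, 72]
  L1: h(12,55)=(12*31+55)%997=427 h(64,98)=(64*31+98)%997=88 h(5,72)=(5*31+72)%997=227 -> [427, 88, 227]
  L2: h(427,88)=(427*31+88)%997=364 h(227,227)=(227*31+227)%997=285 -> [364, 285]
  L3: h(364,285)=(364*31+285)%997=602 -> [602]
  root=602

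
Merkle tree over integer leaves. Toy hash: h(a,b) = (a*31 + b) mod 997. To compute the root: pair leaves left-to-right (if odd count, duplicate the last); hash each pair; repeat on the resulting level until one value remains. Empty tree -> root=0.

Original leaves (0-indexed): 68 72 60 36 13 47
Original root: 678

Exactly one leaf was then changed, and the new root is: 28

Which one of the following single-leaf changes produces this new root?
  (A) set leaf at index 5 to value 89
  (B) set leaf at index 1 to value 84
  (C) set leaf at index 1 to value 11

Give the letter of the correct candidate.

Original leaves: [68, 72, 60, 36, 13, 47]
Target new root: 28
Try each candidate change and compute the resulting root:
Candidate A: set leaf[5] = 89 -> leaves = [68, 72, 60, 36, 13, 89]
  L0: [68, 72, 60, 36, 13, 89]
  L1: h(68,72)=(68*31+72)%997=186 h(60,36)=(60*31+36)%997=899 h(13,89)=(13*31+89)%997=492 -> [186, 899, 492]
  L2: h(186,899)=(186*31+899)%997=683 h(492,492)=(492*31+492)%997=789 -> [683, 789]
  L3: h(683,789)=(683*31+789)%997=28 -> [28]
  root = 28 == target 28  ** MATCH **
Candidate B: set leaf[1] = 84 -> leaves = [68, 84, 60, 36, 13, 47]
  L0: [68, 84, 60, 36, 13, 47]
  L1: h(68,84)=(68*31+84)%997=198 h(60,36)=(60*31+36)%997=899 h(13,47)=(13*31+47)%997=450 -> [198, 899, 450]
  L2: h(198,899)=(198*31+899)%997=58 h(450,450)=(450*31+450)%997=442 -> [58, 442]
  L3: h(58,442)=(58*31+442)%997=246 -> [246]
  root = 246 != target 28
Candidate C: set leaf[1] = 11 -> leaves = [68, 11, 60, 36, 13, 47]
  L0: [68, 11, 60, 36, 13, 47]
  L1: h(68,11)=(68*31+11)%997=125 h(60,36)=(60*31+36)%997=899 h(13,47)=(13*31+47)%997=450 -> [125, 899, 450]
  L2: h(125,899)=(125*31+899)%997=786 h(450,450)=(450*31+450)%997=442 -> [786, 442]
  L3: h(786,442)=(786*31+442)%997=880 -> [880]
  root = 880 != target 28
Candidate A produces the target root.

Answer: A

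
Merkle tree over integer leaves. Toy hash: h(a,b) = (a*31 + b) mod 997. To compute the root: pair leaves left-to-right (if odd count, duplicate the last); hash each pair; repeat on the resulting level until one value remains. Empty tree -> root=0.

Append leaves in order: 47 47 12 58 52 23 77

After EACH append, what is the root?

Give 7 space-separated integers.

Answer: 47 507 149 195 470 539 371

Derivation:
After append 47 (leaves=[47]):
  L0: [47]
  root=47
After append 47 (leaves=[47, 47]):
  L0: [47, 47]
  L1: h(47,47)=(47*31+47)%997=507 -> [507]
  root=507
After append 12 (leaves=[47, 47, 12]):
  L0: [47, 47, 12]
  L1: h(47,47)=(47*31+47)%997=507 h(12,12)=(12*31+12)%997=384 -> [507, 384]
  L2: h(507,384)=(507*31+384)%997=149 -> [149]
  root=149
After append 58 (leaves=[47, 47, 12, 58]):
  L0: [47, 47, 12, 58]
  L1: h(47,47)=(47*31+47)%997=507 h(12,58)=(12*31+58)%997=430 -> [507, 430]
  L2: h(507,430)=(507*31+430)%997=195 -> [195]
  root=195
After append 52 (leaves=[47, 47, 12, 58, 52]):
  L0: [47, 47, 12, 58, 52]
  L1: h(47,47)=(47*31+47)%997=507 h(12,58)=(12*31+58)%997=430 h(52,52)=(52*31+52)%997=667 -> [507, 430, 667]
  L2: h(507,430)=(507*31+430)%997=195 h(667,667)=(667*31+667)%997=407 -> [195, 407]
  L3: h(195,407)=(195*31+407)%997=470 -> [470]
  root=470
After append 23 (leaves=[47, 47, 12, 58, 52, 23]):
  L0: [47, 47, 12, 58, 52, 23]
  L1: h(47,47)=(47*31+47)%997=507 h(12,58)=(12*31+58)%997=430 h(52,23)=(52*31+23)%997=638 -> [507, 430, 638]
  L2: h(507,430)=(507*31+430)%997=195 h(638,638)=(638*31+638)%997=476 -> [195, 476]
  L3: h(195,476)=(195*31+476)%997=539 -> [539]
  root=539
After append 77 (leaves=[47, 47, 12, 58, 52, 23, 77]):
  L0: [47, 47, 12, 58, 52, 23, 77]
  L1: h(47,47)=(47*31+47)%997=507 h(12,58)=(12*31+58)%997=430 h(52,23)=(52*31+23)%997=638 h(77,77)=(77*31+77)%997=470 -> [507, 430, 638, 470]
  L2: h(507,430)=(507*31+430)%997=195 h(638,470)=(638*31+470)%997=308 -> [195, 308]
  L3: h(195,308)=(195*31+308)%997=371 -> [371]
  root=371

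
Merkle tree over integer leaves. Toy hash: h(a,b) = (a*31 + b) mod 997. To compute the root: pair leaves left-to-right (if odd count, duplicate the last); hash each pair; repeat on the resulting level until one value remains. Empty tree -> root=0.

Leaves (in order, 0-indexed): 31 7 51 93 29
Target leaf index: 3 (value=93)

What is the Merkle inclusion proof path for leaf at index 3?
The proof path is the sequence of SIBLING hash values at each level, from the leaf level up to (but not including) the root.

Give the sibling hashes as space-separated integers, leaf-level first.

L0 (leaves): [31, 7, 51, 93, 29], target index=3
L1: h(31,7)=(31*31+7)%997=968 [pair 0] h(51,93)=(51*31+93)%997=677 [pair 1] h(29,29)=(29*31+29)%997=928 [pair 2] -> [968, 677, 928]
  Sibling for proof at L0: 51
L2: h(968,677)=(968*31+677)%997=775 [pair 0] h(928,928)=(928*31+928)%997=783 [pair 1] -> [775, 783]
  Sibling for proof at L1: 968
L3: h(775,783)=(775*31+783)%997=880 [pair 0] -> [880]
  Sibling for proof at L2: 783
Root: 880
Proof path (sibling hashes from leaf to root): [51, 968, 783]

Answer: 51 968 783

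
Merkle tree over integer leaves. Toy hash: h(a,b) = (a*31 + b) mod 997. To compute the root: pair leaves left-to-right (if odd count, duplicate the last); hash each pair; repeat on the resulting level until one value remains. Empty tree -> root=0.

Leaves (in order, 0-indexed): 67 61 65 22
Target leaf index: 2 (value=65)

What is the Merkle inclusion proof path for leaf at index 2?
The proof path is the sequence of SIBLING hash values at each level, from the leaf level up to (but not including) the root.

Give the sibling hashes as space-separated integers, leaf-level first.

Answer: 22 144

Derivation:
L0 (leaves): [67, 61, 65, 22], target index=2
L1: h(67,61)=(67*31+61)%997=144 [pair 0] h(65,22)=(65*31+22)%997=43 [pair 1] -> [144, 43]
  Sibling for proof at L0: 22
L2: h(144,43)=(144*31+43)%997=519 [pair 0] -> [519]
  Sibling for proof at L1: 144
Root: 519
Proof path (sibling hashes from leaf to root): [22, 144]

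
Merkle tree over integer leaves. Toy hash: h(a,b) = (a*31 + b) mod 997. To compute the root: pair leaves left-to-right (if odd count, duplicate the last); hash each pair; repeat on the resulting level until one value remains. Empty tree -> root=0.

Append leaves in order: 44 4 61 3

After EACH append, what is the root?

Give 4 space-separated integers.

After append 44 (leaves=[44]):
  L0: [44]
  root=44
After append 4 (leaves=[44, 4]):
  L0: [44, 4]
  L1: h(44,4)=(44*31+4)%997=371 -> [371]
  root=371
After append 61 (leaves=[44, 4, 61]):
  L0: [44, 4, 61]
  L1: h(44,4)=(44*31+4)%997=371 h(61,61)=(61*31+61)%997=955 -> [371, 955]
  L2: h(371,955)=(371*31+955)%997=492 -> [492]
  root=492
After append 3 (leaves=[44, 4, 61, 3]):
  L0: [44, 4, 61, 3]
  L1: h(44,4)=(44*31+4)%997=371 h(61,3)=(61*31+3)%997=897 -> [371, 897]
  L2: h(371,897)=(371*31+897)%997=434 -> [434]
  root=434

Answer: 44 371 492 434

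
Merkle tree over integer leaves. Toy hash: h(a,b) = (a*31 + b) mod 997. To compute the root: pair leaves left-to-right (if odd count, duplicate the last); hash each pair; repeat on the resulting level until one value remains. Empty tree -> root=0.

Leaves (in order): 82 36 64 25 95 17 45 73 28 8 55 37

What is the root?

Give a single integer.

L0: [82, 36, 64, 25, 95, 17, 45, 73, 28, 8, 55, 37]
L1: h(82,36)=(82*31+36)%997=584 h(64,25)=(64*31+25)%997=15 h(95,17)=(95*31+17)%997=968 h(45,73)=(45*31+73)%997=471 h(28,8)=(28*31+8)%997=876 h(55,37)=(55*31+37)%997=745 -> [584, 15, 968, 471, 876, 745]
L2: h(584,15)=(584*31+15)%997=173 h(968,471)=(968*31+471)%997=569 h(876,745)=(876*31+745)%997=982 -> [173, 569, 982]
L3: h(173,569)=(173*31+569)%997=947 h(982,982)=(982*31+982)%997=517 -> [947, 517]
L4: h(947,517)=(947*31+517)%997=961 -> [961]

Answer: 961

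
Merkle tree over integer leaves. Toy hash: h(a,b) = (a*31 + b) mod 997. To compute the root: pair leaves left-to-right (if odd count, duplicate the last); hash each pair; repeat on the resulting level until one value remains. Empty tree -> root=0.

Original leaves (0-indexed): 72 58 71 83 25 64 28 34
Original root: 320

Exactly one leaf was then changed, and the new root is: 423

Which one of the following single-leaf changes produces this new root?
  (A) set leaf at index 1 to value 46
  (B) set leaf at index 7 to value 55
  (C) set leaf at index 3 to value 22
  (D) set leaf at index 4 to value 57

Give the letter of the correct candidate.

Answer: C

Derivation:
Original leaves: [72, 58, 71, 83, 25, 64, 28, 34]
Target new root: 423
Try each candidate change and compute the resulting root:
Candidate A: set leaf[1] = 46 -> leaves = [72, 46, 71, 83, 25, 64, 28, 34]
  L0: [72, 46, 71, 83, 25, 64, 28, 34]
  L1: h(72,46)=(72*31+46)%997=284 h(71,83)=(71*31+83)%997=290 h(25,64)=(25*31+64)%997=839 h(28,34)=(28*31+34)%997=902 -> [284, 290, 839, 902]
  L2: h(284,290)=(284*31+290)%997=121 h(839,902)=(839*31+902)%997=989 -> [121, 989]
  L3: h(121,989)=(121*31+989)%997=752 -> [752]
  root = 752 != target 423
Candidate B: set leaf[7] = 55 -> leaves = [72, 58, 71, 83, 25, 64, 28, 55]
  L0: [72, 58, 71, 83, 25, 64, 28, 55]
  L1: h(72,58)=(72*31+58)%997=296 h(71,83)=(71*31+83)%997=290 h(25,64)=(25*31+64)%997=839 h(28,55)=(28*31+55)%997=923 -> [296, 290, 839, 923]
  L2: h(296,290)=(296*31+290)%997=493 h(839,923)=(839*31+923)%997=13 -> [493, 13]
  L3: h(493,13)=(493*31+13)%997=341 -> [341]
  root = 341 != target 423
Candidate C: set leaf[3] = 22 -> leaves = [72, 58, 71, 22, 25, 64, 28, 34]
  L0: [72, 58, 71, 22, 25, 64, 28, 34]
  L1: h(72,58)=(72*31+58)%997=296 h(71,22)=(71*31+22)%997=229 h(25,64)=(25*31+64)%997=839 h(28,34)=(28*31+34)%997=902 -> [296, 229, 839, 902]
  L2: h(296,229)=(296*31+229)%997=432 h(839,902)=(839*31+902)%997=989 -> [432, 989]
  L3: h(432,989)=(432*31+989)%997=423 -> [423]
  root = 423 == target 423  ** MATCH **
Candidate D: set leaf[4] = 57 -> leaves = [72, 58, 71, 83, 57, 64, 28, 34]
  L0: [72, 58, 71, 83, 57, 64, 28, 34]
  L1: h(72,58)=(72*31+58)%997=296 h(71,83)=(71*31+83)%997=290 h(57,64)=(57*31+64)%997=834 h(28,34)=(28*31+34)%997=902 -> [296, 290, 834, 902]
  L2: h(296,290)=(296*31+290)%997=493 h(834,902)=(834*31+902)%997=834 -> [493, 834]
  L3: h(493,834)=(493*31+834)%997=165 -> [165]
  root = 165 != target 423
Candidate C produces the target root.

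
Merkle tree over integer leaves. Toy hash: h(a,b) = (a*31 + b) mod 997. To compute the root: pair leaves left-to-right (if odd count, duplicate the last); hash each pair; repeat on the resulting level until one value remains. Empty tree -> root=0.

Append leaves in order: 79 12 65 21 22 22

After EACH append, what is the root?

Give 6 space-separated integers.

Answer: 79 467 605 561 39 39

Derivation:
After append 79 (leaves=[79]):
  L0: [79]
  root=79
After append 12 (leaves=[79, 12]):
  L0: [79, 12]
  L1: h(79,12)=(79*31+12)%997=467 -> [467]
  root=467
After append 65 (leaves=[79, 12, 65]):
  L0: [79, 12, 65]
  L1: h(79,12)=(79*31+12)%997=467 h(65,65)=(65*31+65)%997=86 -> [467, 86]
  L2: h(467,86)=(467*31+86)%997=605 -> [605]
  root=605
After append 21 (leaves=[79, 12, 65, 21]):
  L0: [79, 12, 65, 21]
  L1: h(79,12)=(79*31+12)%997=467 h(65,21)=(65*31+21)%997=42 -> [467, 42]
  L2: h(467,42)=(467*31+42)%997=561 -> [561]
  root=561
After append 22 (leaves=[79, 12, 65, 21, 22]):
  L0: [79, 12, 65, 21, 22]
  L1: h(79,12)=(79*31+12)%997=467 h(65,21)=(65*31+21)%997=42 h(22,22)=(22*31+22)%997=704 -> [467, 42, 704]
  L2: h(467,42)=(467*31+42)%997=561 h(704,704)=(704*31+704)%997=594 -> [561, 594]
  L3: h(561,594)=(561*31+594)%997=39 -> [39]
  root=39
After append 22 (leaves=[79, 12, 65, 21, 22, 22]):
  L0: [79, 12, 65, 21, 22, 22]
  L1: h(79,12)=(79*31+12)%997=467 h(65,21)=(65*31+21)%997=42 h(22,22)=(22*31+22)%997=704 -> [467, 42, 704]
  L2: h(467,42)=(467*31+42)%997=561 h(704,704)=(704*31+704)%997=594 -> [561, 594]
  L3: h(561,594)=(561*31+594)%997=39 -> [39]
  root=39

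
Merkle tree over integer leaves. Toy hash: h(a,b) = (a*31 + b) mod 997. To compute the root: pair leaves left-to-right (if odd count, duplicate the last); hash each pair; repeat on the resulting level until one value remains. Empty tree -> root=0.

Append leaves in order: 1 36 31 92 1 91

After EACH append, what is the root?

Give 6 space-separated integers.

After append 1 (leaves=[1]):
  L0: [1]
  root=1
After append 36 (leaves=[1, 36]):
  L0: [1, 36]
  L1: h(1,36)=(1*31+36)%997=67 -> [67]
  root=67
After append 31 (leaves=[1, 36, 31]):
  L0: [1, 36, 31]
  L1: h(1,36)=(1*31+36)%997=67 h(31,31)=(31*31+31)%997=992 -> [67, 992]
  L2: h(67,992)=(67*31+992)%997=78 -> [78]
  root=78
After append 92 (leaves=[1, 36, 31, 92]):
  L0: [1, 36, 31, 92]
  L1: h(1,36)=(1*31+36)%997=67 h(31,92)=(31*31+92)%997=56 -> [67, 56]
  L2: h(67,56)=(67*31+56)%997=139 -> [139]
  root=139
After append 1 (leaves=[1, 36, 31, 92, 1]):
  L0: [1, 36, 31, 92, 1]
  L1: h(1,36)=(1*31+36)%997=67 h(31,92)=(31*31+92)%997=56 h(1,1)=(1*31+1)%997=32 -> [67, 56, 32]
  L2: h(67,56)=(67*31+56)%997=139 h(32,32)=(32*31+32)%997=27 -> [139, 27]
  L3: h(139,27)=(139*31+27)%997=348 -> [348]
  root=348
After append 91 (leaves=[1, 36, 31, 92, 1, 91]):
  L0: [1, 36, 31, 92, 1, 91]
  L1: h(1,36)=(1*31+36)%997=67 h(31,92)=(31*31+92)%997=56 h(1,91)=(1*31+91)%997=122 -> [67, 56, 122]
  L2: h(67,56)=(67*31+56)%997=139 h(122,122)=(122*31+122)%997=913 -> [139, 913]
  L3: h(139,913)=(139*31+913)%997=237 -> [237]
  root=237

Answer: 1 67 78 139 348 237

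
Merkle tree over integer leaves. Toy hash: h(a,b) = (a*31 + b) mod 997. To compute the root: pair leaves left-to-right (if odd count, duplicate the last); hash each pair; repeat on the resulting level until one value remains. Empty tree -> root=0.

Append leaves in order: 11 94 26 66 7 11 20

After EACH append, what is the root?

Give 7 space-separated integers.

Answer: 11 435 359 399 594 722 137

Derivation:
After append 11 (leaves=[11]):
  L0: [11]
  root=11
After append 94 (leaves=[11, 94]):
  L0: [11, 94]
  L1: h(11,94)=(11*31+94)%997=435 -> [435]
  root=435
After append 26 (leaves=[11, 94, 26]):
  L0: [11, 94, 26]
  L1: h(11,94)=(11*31+94)%997=435 h(26,26)=(26*31+26)%997=832 -> [435, 832]
  L2: h(435,832)=(435*31+832)%997=359 -> [359]
  root=359
After append 66 (leaves=[11, 94, 26, 66]):
  L0: [11, 94, 26, 66]
  L1: h(11,94)=(11*31+94)%997=435 h(26,66)=(26*31+66)%997=872 -> [435, 872]
  L2: h(435,872)=(435*31+872)%997=399 -> [399]
  root=399
After append 7 (leaves=[11, 94, 26, 66, 7]):
  L0: [11, 94, 26, 66, 7]
  L1: h(11,94)=(11*31+94)%997=435 h(26,66)=(26*31+66)%997=872 h(7,7)=(7*31+7)%997=224 -> [435, 872, 224]
  L2: h(435,872)=(435*31+872)%997=399 h(224,224)=(224*31+224)%997=189 -> [399, 189]
  L3: h(399,189)=(399*31+189)%997=594 -> [594]
  root=594
After append 11 (leaves=[11, 94, 26, 66, 7, 11]):
  L0: [11, 94, 26, 66, 7, 11]
  L1: h(11,94)=(11*31+94)%997=435 h(26,66)=(26*31+66)%997=872 h(7,11)=(7*31+11)%997=228 -> [435, 872, 228]
  L2: h(435,872)=(435*31+872)%997=399 h(228,228)=(228*31+228)%997=317 -> [399, 317]
  L3: h(399,317)=(399*31+317)%997=722 -> [722]
  root=722
After append 20 (leaves=[11, 94, 26, 66, 7, 11, 20]):
  L0: [11, 94, 26, 66, 7, 11, 20]
  L1: h(11,94)=(11*31+94)%997=435 h(26,66)=(26*31+66)%997=872 h(7,11)=(7*31+11)%997=228 h(20,20)=(20*31+20)%997=640 -> [435, 872, 228, 640]
  L2: h(435,872)=(435*31+872)%997=399 h(228,640)=(228*31+640)%997=729 -> [399, 729]
  L3: h(399,729)=(399*31+729)%997=137 -> [137]
  root=137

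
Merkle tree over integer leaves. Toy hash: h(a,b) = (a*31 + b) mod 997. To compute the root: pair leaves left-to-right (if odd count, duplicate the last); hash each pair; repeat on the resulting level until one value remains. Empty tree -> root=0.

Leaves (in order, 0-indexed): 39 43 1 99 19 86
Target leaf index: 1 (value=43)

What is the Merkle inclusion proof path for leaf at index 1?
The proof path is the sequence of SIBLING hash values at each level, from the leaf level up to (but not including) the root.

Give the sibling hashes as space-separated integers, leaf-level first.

L0 (leaves): [39, 43, 1, 99, 19, 86], target index=1
L1: h(39,43)=(39*31+43)%997=255 [pair 0] h(1,99)=(1*31+99)%997=130 [pair 1] h(19,86)=(19*31+86)%997=675 [pair 2] -> [255, 130, 675]
  Sibling for proof at L0: 39
L2: h(255,130)=(255*31+130)%997=59 [pair 0] h(675,675)=(675*31+675)%997=663 [pair 1] -> [59, 663]
  Sibling for proof at L1: 130
L3: h(59,663)=(59*31+663)%997=498 [pair 0] -> [498]
  Sibling for proof at L2: 663
Root: 498
Proof path (sibling hashes from leaf to root): [39, 130, 663]

Answer: 39 130 663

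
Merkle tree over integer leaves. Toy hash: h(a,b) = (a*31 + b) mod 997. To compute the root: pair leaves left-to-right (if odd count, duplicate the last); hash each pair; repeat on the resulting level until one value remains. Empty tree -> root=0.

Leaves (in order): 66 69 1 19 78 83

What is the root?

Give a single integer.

Answer: 457

Derivation:
L0: [66, 69, 1, 19, 78, 83]
L1: h(66,69)=(66*31+69)%997=121 h(1,19)=(1*31+19)%997=50 h(78,83)=(78*31+83)%997=507 -> [121, 50, 507]
L2: h(121,50)=(121*31+50)%997=810 h(507,507)=(507*31+507)%997=272 -> [810, 272]
L3: h(810,272)=(810*31+272)%997=457 -> [457]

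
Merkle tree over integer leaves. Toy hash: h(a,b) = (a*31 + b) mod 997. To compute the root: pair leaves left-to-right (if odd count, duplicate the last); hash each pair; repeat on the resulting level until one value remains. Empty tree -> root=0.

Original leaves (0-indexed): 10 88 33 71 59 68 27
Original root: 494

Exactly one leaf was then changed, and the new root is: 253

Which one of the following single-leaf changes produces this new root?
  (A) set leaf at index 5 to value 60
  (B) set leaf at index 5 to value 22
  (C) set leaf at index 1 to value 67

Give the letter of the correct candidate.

Original leaves: [10, 88, 33, 71, 59, 68, 27]
Target new root: 253
Try each candidate change and compute the resulting root:
Candidate A: set leaf[5] = 60 -> leaves = [10, 88, 33, 71, 59, 60, 27]
  L0: [10, 88, 33, 71, 59, 60, 27]
  L1: h(10,88)=(10*31+88)%997=398 h(33,71)=(33*31+71)%997=97 h(59,60)=(59*31+60)%997=892 h(27,27)=(27*31+27)%997=864 -> [398, 97, 892, 864]
  L2: h(398,97)=(398*31+97)%997=471 h(892,864)=(892*31+864)%997=600 -> [471, 600]
  L3: h(471,600)=(471*31+600)%997=246 -> [246]
  root = 246 != target 253
Candidate B: set leaf[5] = 22 -> leaves = [10, 88, 33, 71, 59, 22, 27]
  L0: [10, 88, 33, 71, 59, 22, 27]
  L1: h(10,88)=(10*31+88)%997=398 h(33,71)=(33*31+71)%997=97 h(59,22)=(59*31+22)%997=854 h(27,27)=(27*31+27)%997=864 -> [398, 97, 854, 864]
  L2: h(398,97)=(398*31+97)%997=471 h(854,864)=(854*31+864)%997=419 -> [471, 419]
  L3: h(471,419)=(471*31+419)%997=65 -> [65]
  root = 65 != target 253
Candidate C: set leaf[1] = 67 -> leaves = [10, 67, 33, 71, 59, 68, 27]
  L0: [10, 67, 33, 71, 59, 68, 27]
  L1: h(10,67)=(10*31+67)%997=377 h(33,71)=(33*31+71)%997=97 h(59,68)=(59*31+68)%997=900 h(27,27)=(27*31+27)%997=864 -> [377, 97, 900, 864]
  L2: h(377,97)=(377*31+97)%997=817 h(900,864)=(900*31+864)%997=848 -> [817, 848]
  L3: h(817,848)=(817*31+848)%997=253 -> [253]
  root = 253 == target 253  ** MATCH **
Candidate C produces the target root.

Answer: C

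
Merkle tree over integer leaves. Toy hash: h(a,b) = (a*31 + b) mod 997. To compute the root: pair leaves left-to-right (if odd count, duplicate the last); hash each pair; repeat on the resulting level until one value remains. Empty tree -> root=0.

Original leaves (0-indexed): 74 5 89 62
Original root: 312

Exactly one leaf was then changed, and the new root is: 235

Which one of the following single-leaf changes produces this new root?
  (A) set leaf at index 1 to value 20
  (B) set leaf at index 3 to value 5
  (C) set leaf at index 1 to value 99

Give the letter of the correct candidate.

Original leaves: [74, 5, 89, 62]
Target new root: 235
Try each candidate change and compute the resulting root:
Candidate A: set leaf[1] = 20 -> leaves = [74, 20, 89, 62]
  L0: [74, 20, 89, 62]
  L1: h(74,20)=(74*31+20)%997=320 h(89,62)=(89*31+62)%997=827 -> [320, 827]
  L2: h(320,827)=(320*31+827)%997=777 -> [777]
  root = 777 != target 235
Candidate B: set leaf[3] = 5 -> leaves = [74, 5, 89, 5]
  L0: [74, 5, 89, 5]
  L1: h(74,5)=(74*31+5)%997=305 h(89,5)=(89*31+5)%997=770 -> [305, 770]
  L2: h(305,770)=(305*31+770)%997=255 -> [255]
  root = 255 != target 235
Candidate C: set leaf[1] = 99 -> leaves = [74, 99, 89, 62]
  L0: [74, 99, 89, 62]
  L1: h(74,99)=(74*31+99)%997=399 h(89,62)=(89*31+62)%997=827 -> [399, 827]
  L2: h(399,827)=(399*31+827)%997=235 -> [235]
  root = 235 == target 235  ** MATCH **
Candidate C produces the target root.

Answer: C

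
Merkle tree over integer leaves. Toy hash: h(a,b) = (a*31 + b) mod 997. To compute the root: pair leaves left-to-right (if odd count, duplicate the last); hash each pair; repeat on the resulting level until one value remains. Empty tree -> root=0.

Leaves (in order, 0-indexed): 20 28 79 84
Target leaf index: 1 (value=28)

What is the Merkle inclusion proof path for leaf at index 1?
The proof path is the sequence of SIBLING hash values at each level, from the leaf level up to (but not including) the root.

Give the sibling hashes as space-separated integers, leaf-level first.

Answer: 20 539

Derivation:
L0 (leaves): [20, 28, 79, 84], target index=1
L1: h(20,28)=(20*31+28)%997=648 [pair 0] h(79,84)=(79*31+84)%997=539 [pair 1] -> [648, 539]
  Sibling for proof at L0: 20
L2: h(648,539)=(648*31+539)%997=687 [pair 0] -> [687]
  Sibling for proof at L1: 539
Root: 687
Proof path (sibling hashes from leaf to root): [20, 539]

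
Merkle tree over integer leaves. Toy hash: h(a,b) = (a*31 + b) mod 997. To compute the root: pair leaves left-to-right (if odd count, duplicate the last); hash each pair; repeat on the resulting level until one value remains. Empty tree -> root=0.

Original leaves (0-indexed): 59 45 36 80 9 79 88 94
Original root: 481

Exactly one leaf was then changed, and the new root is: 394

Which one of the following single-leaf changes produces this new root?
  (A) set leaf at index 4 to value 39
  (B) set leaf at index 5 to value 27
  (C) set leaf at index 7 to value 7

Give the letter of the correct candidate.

Answer: C

Derivation:
Original leaves: [59, 45, 36, 80, 9, 79, 88, 94]
Target new root: 394
Try each candidate change and compute the resulting root:
Candidate A: set leaf[4] = 39 -> leaves = [59, 45, 36, 80, 39, 79, 88, 94]
  L0: [59, 45, 36, 80, 39, 79, 88, 94]
  L1: h(59,45)=(59*31+45)%997=877 h(36,80)=(36*31+80)%997=199 h(39,79)=(39*31+79)%997=291 h(88,94)=(88*31+94)%997=828 -> [877, 199, 291, 828]
  L2: h(877,199)=(877*31+199)%997=467 h(291,828)=(291*31+828)%997=876 -> [467, 876]
  L3: h(467,876)=(467*31+876)%997=398 -> [398]
  root = 398 != target 394
Candidate B: set leaf[5] = 27 -> leaves = [59, 45, 36, 80, 9, 27, 88, 94]
  L0: [59, 45, 36, 80, 9, 27, 88, 94]
  L1: h(59,45)=(59*31+45)%997=877 h(36,80)=(36*31+80)%997=199 h(9,27)=(9*31+27)%997=306 h(88,94)=(88*31+94)%997=828 -> [877, 199, 306, 828]
  L2: h(877,199)=(877*31+199)%997=467 h(306,828)=(306*31+828)%997=344 -> [467, 344]
  L3: h(467,344)=(467*31+344)%997=863 -> [863]
  root = 863 != target 394
Candidate C: set leaf[7] = 7 -> leaves = [59, 45, 36, 80, 9, 79, 88, 7]
  L0: [59, 45, 36, 80, 9, 79, 88, 7]
  L1: h(59,45)=(59*31+45)%997=877 h(36,80)=(36*31+80)%997=199 h(9,79)=(9*31+79)%997=358 h(88,7)=(88*31+7)%997=741 -> [877, 199, 358, 741]
  L2: h(877,199)=(877*31+199)%997=467 h(358,741)=(358*31+741)%997=872 -> [467, 872]
  L3: h(467,872)=(467*31+872)%997=394 -> [394]
  root = 394 == target 394  ** MATCH **
Candidate C produces the target root.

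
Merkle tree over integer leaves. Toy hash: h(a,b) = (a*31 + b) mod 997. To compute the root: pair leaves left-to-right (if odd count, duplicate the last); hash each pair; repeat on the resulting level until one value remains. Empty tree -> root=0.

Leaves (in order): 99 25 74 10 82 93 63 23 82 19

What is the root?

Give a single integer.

Answer: 162

Derivation:
L0: [99, 25, 74, 10, 82, 93, 63, 23, 82, 19]
L1: h(99,25)=(99*31+25)%997=103 h(74,10)=(74*31+10)%997=310 h(82,93)=(82*31+93)%997=641 h(63,23)=(63*31+23)%997=979 h(82,19)=(82*31+19)%997=567 -> [103, 310, 641, 979, 567]
L2: h(103,310)=(103*31+310)%997=512 h(641,979)=(641*31+979)%997=910 h(567,567)=(567*31+567)%997=198 -> [512, 910, 198]
L3: h(512,910)=(512*31+910)%997=830 h(198,198)=(198*31+198)%997=354 -> [830, 354]
L4: h(830,354)=(830*31+354)%997=162 -> [162]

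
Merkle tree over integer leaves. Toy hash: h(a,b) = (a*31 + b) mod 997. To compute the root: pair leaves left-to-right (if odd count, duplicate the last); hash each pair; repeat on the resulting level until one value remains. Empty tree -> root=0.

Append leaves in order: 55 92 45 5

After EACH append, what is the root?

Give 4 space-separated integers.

Answer: 55 800 318 278

Derivation:
After append 55 (leaves=[55]):
  L0: [55]
  root=55
After append 92 (leaves=[55, 92]):
  L0: [55, 92]
  L1: h(55,92)=(55*31+92)%997=800 -> [800]
  root=800
After append 45 (leaves=[55, 92, 45]):
  L0: [55, 92, 45]
  L1: h(55,92)=(55*31+92)%997=800 h(45,45)=(45*31+45)%997=443 -> [800, 443]
  L2: h(800,443)=(800*31+443)%997=318 -> [318]
  root=318
After append 5 (leaves=[55, 92, 45, 5]):
  L0: [55, 92, 45, 5]
  L1: h(55,92)=(55*31+92)%997=800 h(45,5)=(45*31+5)%997=403 -> [800, 403]
  L2: h(800,403)=(800*31+403)%997=278 -> [278]
  root=278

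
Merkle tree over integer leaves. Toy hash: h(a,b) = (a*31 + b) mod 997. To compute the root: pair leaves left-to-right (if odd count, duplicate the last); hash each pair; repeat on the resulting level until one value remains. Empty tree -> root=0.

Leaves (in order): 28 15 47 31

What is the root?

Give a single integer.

L0: [28, 15, 47, 31]
L1: h(28,15)=(28*31+15)%997=883 h(47,31)=(47*31+31)%997=491 -> [883, 491]
L2: h(883,491)=(883*31+491)%997=945 -> [945]

Answer: 945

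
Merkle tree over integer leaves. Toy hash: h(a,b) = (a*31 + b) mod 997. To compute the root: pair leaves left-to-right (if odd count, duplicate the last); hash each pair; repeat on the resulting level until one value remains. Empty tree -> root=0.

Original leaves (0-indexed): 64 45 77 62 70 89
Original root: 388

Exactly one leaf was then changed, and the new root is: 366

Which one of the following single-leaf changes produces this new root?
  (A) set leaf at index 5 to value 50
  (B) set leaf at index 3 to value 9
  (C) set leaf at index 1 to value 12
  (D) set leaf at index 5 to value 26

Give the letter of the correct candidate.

Answer: D

Derivation:
Original leaves: [64, 45, 77, 62, 70, 89]
Target new root: 366
Try each candidate change and compute the resulting root:
Candidate A: set leaf[5] = 50 -> leaves = [64, 45, 77, 62, 70, 50]
  L0: [64, 45, 77, 62, 70, 50]
  L1: h(64,45)=(64*31+45)%997=35 h(77,62)=(77*31+62)%997=455 h(70,50)=(70*31+50)%997=226 -> [35, 455, 226]
  L2: h(35,455)=(35*31+455)%997=543 h(226,226)=(226*31+226)%997=253 -> [543, 253]
  L3: h(543,253)=(543*31+253)%997=137 -> [137]
  root = 137 != target 366
Candidate B: set leaf[3] = 9 -> leaves = [64, 45, 77, 9, 70, 89]
  L0: [64, 45, 77, 9, 70, 89]
  L1: h(64,45)=(64*31+45)%997=35 h(77,9)=(77*31+9)%997=402 h(70,89)=(70*31+89)%997=265 -> [35, 402, 265]
  L2: h(35,402)=(35*31+402)%997=490 h(265,265)=(265*31+265)%997=504 -> [490, 504]
  L3: h(490,504)=(490*31+504)%997=739 -> [739]
  root = 739 != target 366
Candidate C: set leaf[1] = 12 -> leaves = [64, 12, 77, 62, 70, 89]
  L0: [64, 12, 77, 62, 70, 89]
  L1: h(64,12)=(64*31+12)%997=2 h(77,62)=(77*31+62)%997=455 h(70,89)=(70*31+89)%997=265 -> [2, 455, 265]
  L2: h(2,455)=(2*31+455)%997=517 h(265,265)=(265*31+265)%997=504 -> [517, 504]
  L3: h(517,504)=(517*31+504)%997=579 -> [579]
  root = 579 != target 366
Candidate D: set leaf[5] = 26 -> leaves = [64, 45, 77, 62, 70, 26]
  L0: [64, 45, 77, 62, 70, 26]
  L1: h(64,45)=(64*31+45)%997=35 h(77,62)=(77*31+62)%997=455 h(70,26)=(70*31+26)%997=202 -> [35, 455, 202]
  L2: h(35,455)=(35*31+455)%997=543 h(202,202)=(202*31+202)%997=482 -> [543, 482]
  L3: h(543,482)=(543*31+482)%997=366 -> [366]
  root = 366 == target 366  ** MATCH **
Candidate D produces the target root.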